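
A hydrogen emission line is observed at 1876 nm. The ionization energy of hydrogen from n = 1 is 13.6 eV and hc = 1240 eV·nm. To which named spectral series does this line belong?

ΔE = 1240/1876 = 0.6610 eV.
This matches 13.6 × (1/3² − 1/4²), so n_f = 3: the Paschen series.

Paschen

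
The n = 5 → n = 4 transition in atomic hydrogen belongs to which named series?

The series is set by the lower level: n_f = 4 is the Brackett series.

Brackett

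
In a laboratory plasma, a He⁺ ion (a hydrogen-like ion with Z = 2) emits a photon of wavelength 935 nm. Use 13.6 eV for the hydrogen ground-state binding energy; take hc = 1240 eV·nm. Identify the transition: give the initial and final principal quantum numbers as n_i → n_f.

n_i = 8, n_f = 5

The photon energy is ΔE = hc/λ = 1240 / 935 = 1.326 eV.
With Z = 2, ΔE = 54.40 × (1/n_f² − 1/n_i²), so 1/n_f² − 1/n_i² = 0.02438.
Trying n_f = 5 gives 1/n_i² = 0.01562, i.e. n_i ≈ 8; this pair matches.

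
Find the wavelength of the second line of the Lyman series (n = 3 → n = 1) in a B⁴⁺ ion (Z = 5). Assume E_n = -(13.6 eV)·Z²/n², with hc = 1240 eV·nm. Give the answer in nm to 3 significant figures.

4.10 nm

The Lyman series terminates on n_f = 1; the second line has n_i = 1+2 = 3.
ΔE = 340.0 × (1/1² − 1/3²) = 302.2 eV.
λ = 1240 / 302.2 = 4.10 nm.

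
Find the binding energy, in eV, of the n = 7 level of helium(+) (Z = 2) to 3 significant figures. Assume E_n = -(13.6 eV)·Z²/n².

1.11 eV

E_n = −13.6 Z²/n² = −54.40/n² eV for Z = 2.
E_7 = −54.40/49 = −1.11 eV, so ionization (to E = 0) requires 1.11 eV.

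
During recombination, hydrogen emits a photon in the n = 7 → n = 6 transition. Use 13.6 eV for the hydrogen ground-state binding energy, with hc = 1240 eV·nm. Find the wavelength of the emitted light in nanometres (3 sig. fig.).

ΔE = 13.60 × (1/6² − 1/7²) = 13.60 × 0.007370 = 0.1002 eV.
λ = hc/ΔE = 1240 / 0.1002 = 12400 nm.

12400 nm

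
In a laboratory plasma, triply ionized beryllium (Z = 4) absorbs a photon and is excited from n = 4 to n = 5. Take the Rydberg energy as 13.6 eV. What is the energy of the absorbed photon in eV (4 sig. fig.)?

The Bohr energies scale as Z², so for Z = 4: E_n = −217.6/n² eV.
E_5 = −217.6/25 = −8.704 eV and E_4 = −217.6/16 = −13.60 eV.
The photon energy is |E_5 − E_4| = 4.896 eV.

4.896 eV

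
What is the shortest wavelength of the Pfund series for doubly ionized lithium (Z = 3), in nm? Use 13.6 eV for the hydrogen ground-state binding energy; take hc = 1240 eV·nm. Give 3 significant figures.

253 nm

The Pfund series has lower level n_f = 5; the series limit corresponds to n_i → ∞.
ΔE_max = 13.6 × 9 / 5² = 4.896 eV.
λ_min = 1240 / 4.896 = 253 nm.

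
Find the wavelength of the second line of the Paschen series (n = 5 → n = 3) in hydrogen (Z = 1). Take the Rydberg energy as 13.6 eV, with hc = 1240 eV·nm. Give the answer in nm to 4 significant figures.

The Paschen series terminates on n_f = 3; the second line has n_i = 3+2 = 5.
ΔE = 13.60 × (1/3² − 1/5²) = 0.9671 eV.
λ = 1240 / 0.9671 = 1282 nm.

1282 nm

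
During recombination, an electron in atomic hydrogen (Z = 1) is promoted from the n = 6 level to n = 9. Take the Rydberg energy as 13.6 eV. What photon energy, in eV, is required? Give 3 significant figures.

E_9 = −13.60/81 = −0.1679 eV and E_6 = −13.60/36 = −0.3778 eV.
The photon energy is |E_9 − E_6| = 0.210 eV.

0.210 eV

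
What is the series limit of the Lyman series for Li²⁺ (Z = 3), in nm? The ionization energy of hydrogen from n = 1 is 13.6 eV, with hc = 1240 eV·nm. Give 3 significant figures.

10.1 nm

The Lyman series has lower level n_f = 1; the series limit corresponds to n_i → ∞.
ΔE_max = 13.6 × 9 / 1² = 122.4 eV.
λ_min = 1240 / 122.4 = 10.1 nm.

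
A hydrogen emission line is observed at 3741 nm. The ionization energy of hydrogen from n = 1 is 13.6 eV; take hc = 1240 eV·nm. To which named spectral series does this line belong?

Pfund

ΔE = 1240/3741 = 0.3315 eV.
This matches 13.6 × (1/5² − 1/8²), so n_f = 5: the Pfund series.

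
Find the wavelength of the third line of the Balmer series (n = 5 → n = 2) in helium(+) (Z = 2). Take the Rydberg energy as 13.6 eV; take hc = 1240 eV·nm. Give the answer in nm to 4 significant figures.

The Balmer series terminates on n_f = 2; the third line has n_i = 2+3 = 5.
ΔE = 54.40 × (1/2² − 1/5²) = 11.42 eV.
λ = 1240 / 11.42 = 108.5 nm.

108.5 nm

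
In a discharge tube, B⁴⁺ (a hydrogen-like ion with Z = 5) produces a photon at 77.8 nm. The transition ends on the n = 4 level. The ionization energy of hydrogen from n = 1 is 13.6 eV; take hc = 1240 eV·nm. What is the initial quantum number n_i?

n_i = 8

The photon energy is ΔE = hc/λ = 1240 / 77.8 = 15.94 eV.
With Z = 5, ΔE = 340.0 × (1/n_f² − 1/n_i²), so 1/n_f² − 1/n_i² = 0.04688.
With n_f = 4: 1/n_i² = 1/16 − 0.04688 = 0.01562, so n_i ≈ 8.00.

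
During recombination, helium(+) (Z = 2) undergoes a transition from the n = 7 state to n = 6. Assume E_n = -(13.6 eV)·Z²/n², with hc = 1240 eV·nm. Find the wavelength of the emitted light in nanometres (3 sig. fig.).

For Z = 2 the level energies scale as Z², so the effective Rydberg energy is 13.6 × 4 = 54.40 eV.
ΔE = 54.40 × (1/6² − 1/7²) = 54.40 × 0.007370 = 0.4009 eV.
λ = hc/ΔE = 1240 / 0.4009 = 3090 nm.

3090 nm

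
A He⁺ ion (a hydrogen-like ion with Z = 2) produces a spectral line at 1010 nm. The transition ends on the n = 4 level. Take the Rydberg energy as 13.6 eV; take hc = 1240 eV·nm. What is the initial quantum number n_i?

n_i = 5

The photon energy is ΔE = hc/λ = 1240 / 1010 = 1.228 eV.
With Z = 2, ΔE = 54.40 × (1/n_f² − 1/n_i²), so 1/n_f² − 1/n_i² = 0.02257.
With n_f = 4: 1/n_i² = 1/16 − 0.02257 = 0.03993, so n_i ≈ 5.00.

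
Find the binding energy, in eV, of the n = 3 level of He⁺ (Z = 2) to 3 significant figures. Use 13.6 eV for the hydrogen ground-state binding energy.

E_n = −13.6 Z²/n² = −54.40/n² eV for Z = 2.
E_3 = −54.40/9 = −6.04 eV, so ionization (to E = 0) requires 6.04 eV.

6.04 eV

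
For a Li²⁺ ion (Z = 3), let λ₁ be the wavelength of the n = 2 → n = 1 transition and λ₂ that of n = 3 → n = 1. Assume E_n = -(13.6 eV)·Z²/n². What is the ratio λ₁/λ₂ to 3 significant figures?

λ ∝ 1/ΔE ∝ 1/(1/n_f² − 1/n_i²), and the Z² and hc factors cancel in the ratio.
λ₁/λ₂ = (1/1² − 1/3²)/(1/1² − 1/2²) = 0.8889/0.7500 = 1.19.

1.19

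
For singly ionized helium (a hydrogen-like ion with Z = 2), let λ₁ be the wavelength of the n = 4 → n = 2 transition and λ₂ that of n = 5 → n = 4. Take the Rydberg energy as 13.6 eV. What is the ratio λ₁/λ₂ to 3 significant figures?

λ ∝ 1/ΔE ∝ 1/(1/n_f² − 1/n_i²), and the Z² and hc factors cancel in the ratio.
λ₁/λ₂ = (1/4² − 1/5²)/(1/2² − 1/4²) = 0.02250/0.1875 = 0.120.

0.120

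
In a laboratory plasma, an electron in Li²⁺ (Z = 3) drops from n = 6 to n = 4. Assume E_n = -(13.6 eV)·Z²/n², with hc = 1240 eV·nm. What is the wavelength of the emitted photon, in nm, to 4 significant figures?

For Z = 3 the level energies scale as Z², so the effective Rydberg energy is 13.6 × 9 = 122.4 eV.
ΔE = 122.4 × (1/4² − 1/6²) = 122.4 × 0.03472 = 4.250 eV.
λ = hc/ΔE = 1240 / 4.250 = 291.8 nm.

291.8 nm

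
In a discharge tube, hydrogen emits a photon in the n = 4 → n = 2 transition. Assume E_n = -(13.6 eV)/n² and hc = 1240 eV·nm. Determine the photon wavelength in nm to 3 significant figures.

486 nm

ΔE = 13.60 × (1/2² − 1/4²) = 13.60 × 0.1875 = 2.550 eV.
λ = hc/ΔE = 1240 / 2.550 = 486 nm.
This line belongs to the Balmer series.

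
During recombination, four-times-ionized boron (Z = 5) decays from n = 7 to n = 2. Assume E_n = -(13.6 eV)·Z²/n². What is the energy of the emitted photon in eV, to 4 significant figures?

78.06 eV

The Bohr energies scale as Z², so for Z = 5: E_n = −340.0/n² eV.
E_7 = −340.0/49 = −6.939 eV and E_2 = −340.0/4 = −85.00 eV.
The photon energy is |E_7 − E_2| = 78.06 eV.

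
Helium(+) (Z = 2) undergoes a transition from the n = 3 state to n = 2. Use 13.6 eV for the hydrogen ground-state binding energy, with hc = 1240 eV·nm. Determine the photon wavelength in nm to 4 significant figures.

164.1 nm

For Z = 2 the level energies scale as Z², so the effective Rydberg energy is 13.6 × 4 = 54.40 eV.
ΔE = 54.40 × (1/2² − 1/3²) = 54.40 × 0.1389 = 7.556 eV.
λ = hc/ΔE = 1240 / 7.556 = 164.1 nm.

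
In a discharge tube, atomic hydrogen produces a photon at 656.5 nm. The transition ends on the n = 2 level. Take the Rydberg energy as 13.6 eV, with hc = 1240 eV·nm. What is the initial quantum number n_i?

The photon energy is ΔE = hc/λ = 1240 / 656.5 = 1.889 eV.
With Z = 1, ΔE = 13.60 × (1/n_f² − 1/n_i²), so 1/n_f² − 1/n_i² = 0.1389.
With n_f = 2: 1/n_i² = 1/4 − 0.1389 = 0.1111, so n_i ≈ 3.00.

n_i = 3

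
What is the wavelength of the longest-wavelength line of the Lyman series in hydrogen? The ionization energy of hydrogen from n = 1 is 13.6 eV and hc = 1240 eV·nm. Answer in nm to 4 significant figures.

The Lyman series terminates on n_f = 1; the first line has n_i = 1+1 = 2.
ΔE = 13.60 × (1/1² − 1/2²) = 10.20 eV.
λ = 1240 / 10.20 = 121.6 nm.

121.6 nm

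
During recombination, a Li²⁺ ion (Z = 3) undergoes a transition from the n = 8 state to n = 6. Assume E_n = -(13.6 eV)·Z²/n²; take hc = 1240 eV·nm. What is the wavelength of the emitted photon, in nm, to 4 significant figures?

833.6 nm

For Z = 3 the level energies scale as Z², so the effective Rydberg energy is 13.6 × 9 = 122.4 eV.
ΔE = 122.4 × (1/6² − 1/8²) = 122.4 × 0.01215 = 1.488 eV.
λ = hc/ΔE = 1240 / 1.488 = 833.6 nm.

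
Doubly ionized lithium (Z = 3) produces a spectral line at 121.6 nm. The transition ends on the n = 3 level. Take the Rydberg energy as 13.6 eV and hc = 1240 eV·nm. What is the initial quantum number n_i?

n_i = 6

The photon energy is ΔE = hc/λ = 1240 / 121.6 = 10.20 eV.
With Z = 3, ΔE = 122.4 × (1/n_f² − 1/n_i²), so 1/n_f² − 1/n_i² = 0.08331.
With n_f = 3: 1/n_i² = 1/9 − 0.08331 = 0.02780, so n_i ≈ 6.00.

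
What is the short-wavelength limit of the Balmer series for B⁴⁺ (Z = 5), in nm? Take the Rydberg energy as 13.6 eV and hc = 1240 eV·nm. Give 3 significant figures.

14.6 nm

The Balmer series has lower level n_f = 2; the series limit corresponds to n_i → ∞.
ΔE_max = 13.6 × 25 / 2² = 85.00 eV.
λ_min = 1240 / 85.00 = 14.6 nm.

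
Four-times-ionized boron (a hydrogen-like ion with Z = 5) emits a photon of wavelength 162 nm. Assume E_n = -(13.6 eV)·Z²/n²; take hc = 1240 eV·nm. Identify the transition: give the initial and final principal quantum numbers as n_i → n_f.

n_i = 5, n_f = 4

The photon energy is ΔE = hc/λ = 1240 / 162 = 7.654 eV.
With Z = 5, ΔE = 340.0 × (1/n_f² − 1/n_i²), so 1/n_f² − 1/n_i² = 0.02251.
Trying n_f = 4 gives 1/n_i² = 0.03999, i.e. n_i ≈ 5; this pair matches.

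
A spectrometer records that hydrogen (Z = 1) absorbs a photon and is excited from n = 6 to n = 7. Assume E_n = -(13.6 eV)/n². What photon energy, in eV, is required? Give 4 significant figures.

0.1002 eV

E_7 = −13.60/49 = −0.2776 eV and E_6 = −13.60/36 = −0.3778 eV.
The photon energy is |E_7 − E_6| = 0.1002 eV.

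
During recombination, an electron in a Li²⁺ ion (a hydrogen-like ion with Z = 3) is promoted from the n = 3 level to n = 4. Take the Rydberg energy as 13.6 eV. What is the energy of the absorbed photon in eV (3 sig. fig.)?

5.95 eV

The Bohr energies scale as Z², so for Z = 3: E_n = −122.4/n² eV.
E_4 = −122.4/16 = −7.650 eV and E_3 = −122.4/9 = −13.60 eV.
The photon energy is |E_4 − E_3| = 5.95 eV.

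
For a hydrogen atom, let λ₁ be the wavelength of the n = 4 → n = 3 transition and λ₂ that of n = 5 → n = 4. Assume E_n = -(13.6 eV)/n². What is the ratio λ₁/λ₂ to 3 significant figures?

0.463

λ ∝ 1/ΔE ∝ 1/(1/n_f² − 1/n_i²), and the Z² and hc factors cancel in the ratio.
λ₁/λ₂ = (1/4² − 1/5²)/(1/3² − 1/4²) = 0.02250/0.04861 = 0.463.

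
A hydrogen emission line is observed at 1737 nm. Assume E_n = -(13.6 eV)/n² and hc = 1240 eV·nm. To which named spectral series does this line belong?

ΔE = 1240/1737 = 0.7139 eV.
This matches 13.6 × (1/4² − 1/10²), so n_f = 4: the Brackett series.

Brackett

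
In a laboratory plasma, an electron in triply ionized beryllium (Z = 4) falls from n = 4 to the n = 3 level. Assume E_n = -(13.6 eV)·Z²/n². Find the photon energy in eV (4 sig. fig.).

The Bohr energies scale as Z², so for Z = 4: E_n = −217.6/n² eV.
E_4 = −217.6/16 = −13.60 eV and E_3 = −217.6/9 = −24.18 eV.
The photon energy is |E_4 − E_3| = 10.58 eV.

10.58 eV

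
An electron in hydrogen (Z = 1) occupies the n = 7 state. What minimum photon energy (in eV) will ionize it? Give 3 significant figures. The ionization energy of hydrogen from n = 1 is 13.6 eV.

0.278 eV

E_7 = −13.60/49 = −0.278 eV, so ionization (to E = 0) requires 0.278 eV.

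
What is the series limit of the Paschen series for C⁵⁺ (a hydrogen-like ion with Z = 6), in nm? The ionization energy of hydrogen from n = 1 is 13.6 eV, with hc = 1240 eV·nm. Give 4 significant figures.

The Paschen series has lower level n_f = 3; the series limit corresponds to n_i → ∞.
ΔE_max = 13.6 × 36 / 3² = 54.40 eV.
λ_min = 1240 / 54.40 = 22.79 nm.

22.79 nm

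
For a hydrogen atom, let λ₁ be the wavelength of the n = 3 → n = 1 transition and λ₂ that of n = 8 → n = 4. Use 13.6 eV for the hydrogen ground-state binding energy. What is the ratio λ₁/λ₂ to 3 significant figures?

0.0527

λ ∝ 1/ΔE ∝ 1/(1/n_f² − 1/n_i²), and the Z² and hc factors cancel in the ratio.
λ₁/λ₂ = (1/4² − 1/8²)/(1/1² − 1/3²) = 0.04688/0.8889 = 0.0527.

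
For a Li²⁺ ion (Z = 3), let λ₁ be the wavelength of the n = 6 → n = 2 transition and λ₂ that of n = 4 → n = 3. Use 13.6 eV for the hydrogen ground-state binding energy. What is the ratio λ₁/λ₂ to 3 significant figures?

0.219

λ ∝ 1/ΔE ∝ 1/(1/n_f² − 1/n_i²), and the Z² and hc factors cancel in the ratio.
λ₁/λ₂ = (1/3² − 1/4²)/(1/2² − 1/6²) = 0.04861/0.2222 = 0.219.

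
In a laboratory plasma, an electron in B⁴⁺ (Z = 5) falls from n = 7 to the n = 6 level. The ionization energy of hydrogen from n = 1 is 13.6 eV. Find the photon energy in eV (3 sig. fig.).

2.51 eV

The Bohr energies scale as Z², so for Z = 5: E_n = −340.0/n² eV.
E_7 = −340.0/49 = −6.939 eV and E_6 = −340.0/36 = −9.444 eV.
The photon energy is |E_7 − E_6| = 2.51 eV.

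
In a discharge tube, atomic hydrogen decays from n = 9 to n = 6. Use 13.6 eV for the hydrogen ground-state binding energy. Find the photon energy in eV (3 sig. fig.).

0.210 eV

E_9 = −13.60/81 = −0.1679 eV and E_6 = −13.60/36 = −0.3778 eV.
The photon energy is |E_9 − E_6| = 0.210 eV.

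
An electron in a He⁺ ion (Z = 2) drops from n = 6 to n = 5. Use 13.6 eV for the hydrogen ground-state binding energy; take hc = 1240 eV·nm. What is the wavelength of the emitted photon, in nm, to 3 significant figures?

1860 nm

For Z = 2 the level energies scale as Z², so the effective Rydberg energy is 13.6 × 4 = 54.40 eV.
ΔE = 54.40 × (1/5² − 1/6²) = 54.40 × 0.01222 = 0.6649 eV.
λ = hc/ΔE = 1240 / 0.6649 = 1860 nm.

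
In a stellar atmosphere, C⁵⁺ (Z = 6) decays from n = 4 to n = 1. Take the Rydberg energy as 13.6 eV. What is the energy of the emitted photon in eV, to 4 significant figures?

459.0 eV

The Bohr energies scale as Z², so for Z = 6: E_n = −489.6/n² eV.
E_4 = −489.6/16 = −30.60 eV and E_1 = −489.6/1 = −489.6 eV.
The photon energy is |E_4 − E_1| = 459.0 eV.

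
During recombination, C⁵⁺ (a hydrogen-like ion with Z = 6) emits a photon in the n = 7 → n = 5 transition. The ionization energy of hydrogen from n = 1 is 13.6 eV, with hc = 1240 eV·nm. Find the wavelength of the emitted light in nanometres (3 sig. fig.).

129 nm

For Z = 6 the level energies scale as Z², so the effective Rydberg energy is 13.6 × 36 = 489.6 eV.
ΔE = 489.6 × (1/5² − 1/7²) = 489.6 × 0.01959 = 9.592 eV.
λ = hc/ΔE = 1240 / 9.592 = 129 nm.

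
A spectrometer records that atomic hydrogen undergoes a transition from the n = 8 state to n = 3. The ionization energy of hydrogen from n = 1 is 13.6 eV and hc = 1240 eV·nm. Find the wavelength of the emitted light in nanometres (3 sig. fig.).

ΔE = 13.60 × (1/3² − 1/8²) = 13.60 × 0.09549 = 1.299 eV.
λ = hc/ΔE = 1240 / 1.299 = 955 nm.

955 nm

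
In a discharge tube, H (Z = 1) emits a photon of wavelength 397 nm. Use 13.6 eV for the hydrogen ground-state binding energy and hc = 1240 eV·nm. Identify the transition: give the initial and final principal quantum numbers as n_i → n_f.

n_i = 7, n_f = 2

The photon energy is ΔE = hc/λ = 1240 / 397 = 3.123 eV.
With Z = 1, ΔE = 13.60 × (1/n_f² − 1/n_i²), so 1/n_f² − 1/n_i² = 0.2297.
Trying n_f = 2 gives 1/n_i² = 0.02034, i.e. n_i ≈ 7; this pair matches.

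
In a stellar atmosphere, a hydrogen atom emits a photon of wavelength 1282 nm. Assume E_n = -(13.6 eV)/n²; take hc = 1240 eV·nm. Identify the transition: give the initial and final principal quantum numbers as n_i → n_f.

n_i = 5, n_f = 3

The photon energy is ΔE = hc/λ = 1240 / 1282 = 0.9672 eV.
With Z = 1, ΔE = 13.60 × (1/n_f² − 1/n_i²), so 1/n_f² − 1/n_i² = 0.07112.
Trying n_f = 3 gives 1/n_i² = 0.03999, i.e. n_i ≈ 5; this pair matches.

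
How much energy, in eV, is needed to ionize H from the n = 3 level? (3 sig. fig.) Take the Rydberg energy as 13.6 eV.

1.51 eV

E_3 = −13.60/9 = −1.51 eV, so ionization (to E = 0) requires 1.51 eV.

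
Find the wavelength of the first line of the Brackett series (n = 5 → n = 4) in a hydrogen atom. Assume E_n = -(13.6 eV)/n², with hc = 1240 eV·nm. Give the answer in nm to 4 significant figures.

The Brackett series terminates on n_f = 4; the first line has n_i = 4+1 = 5.
ΔE = 13.60 × (1/4² − 1/5²) = 0.3060 eV.
λ = 1240 / 0.3060 = 4052 nm.

4052 nm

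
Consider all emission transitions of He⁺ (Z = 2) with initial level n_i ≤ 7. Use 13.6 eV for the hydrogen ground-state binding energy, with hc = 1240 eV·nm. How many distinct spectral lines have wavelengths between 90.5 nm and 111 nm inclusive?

3

Enumerate all n_i → n_f pairs with 1 ≤ n_f < n_i ≤ 7 and compute λ = 1240 / [13.6·4·(1/n_f² − 1/n_i²)].
Lines falling in [90.5, 111] nm: 7→2 (99.28 nm), 6→2 (102.6 nm), 5→2 (108.5 nm).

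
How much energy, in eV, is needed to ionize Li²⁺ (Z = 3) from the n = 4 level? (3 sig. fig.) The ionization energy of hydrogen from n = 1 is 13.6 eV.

7.65 eV

E_n = −13.6 Z²/n² = −122.4/n² eV for Z = 3.
E_4 = −122.4/16 = −7.65 eV, so ionization (to E = 0) requires 7.65 eV.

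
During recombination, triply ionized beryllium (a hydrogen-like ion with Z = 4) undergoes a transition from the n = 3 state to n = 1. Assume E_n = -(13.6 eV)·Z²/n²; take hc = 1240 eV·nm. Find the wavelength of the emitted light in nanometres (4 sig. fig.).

For Z = 4 the level energies scale as Z², so the effective Rydberg energy is 13.6 × 16 = 217.6 eV.
ΔE = 217.6 × (1/1² − 1/3²) = 217.6 × 0.8889 = 193.4 eV.
λ = hc/ΔE = 1240 / 193.4 = 6.411 nm.

6.411 nm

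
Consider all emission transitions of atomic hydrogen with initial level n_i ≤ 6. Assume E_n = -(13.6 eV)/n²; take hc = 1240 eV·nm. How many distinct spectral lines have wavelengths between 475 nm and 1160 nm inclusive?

Enumerate all n_i → n_f pairs with 1 ≤ n_f < n_i ≤ 6 and compute λ = 1240 / [13.6·1·(1/n_f² − 1/n_i²)].
Lines falling in [475, 1160] nm: 4→2 (486.3 nm), 3→2 (656.5 nm), 6→3 (1094 nm).

3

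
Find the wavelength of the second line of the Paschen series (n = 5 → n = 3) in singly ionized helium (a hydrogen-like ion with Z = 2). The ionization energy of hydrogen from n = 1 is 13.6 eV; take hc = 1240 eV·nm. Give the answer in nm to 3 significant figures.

The Paschen series terminates on n_f = 3; the second line has n_i = 3+2 = 5.
ΔE = 54.40 × (1/3² − 1/5²) = 3.868 eV.
λ = 1240 / 3.868 = 321 nm.

321 nm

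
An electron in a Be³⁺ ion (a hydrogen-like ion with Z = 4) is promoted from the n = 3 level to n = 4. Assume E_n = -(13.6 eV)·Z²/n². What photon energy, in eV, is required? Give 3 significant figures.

The Bohr energies scale as Z², so for Z = 4: E_n = −217.6/n² eV.
E_4 = −217.6/16 = −13.60 eV and E_3 = −217.6/9 = −24.18 eV.
The photon energy is |E_4 − E_3| = 10.6 eV.

10.6 eV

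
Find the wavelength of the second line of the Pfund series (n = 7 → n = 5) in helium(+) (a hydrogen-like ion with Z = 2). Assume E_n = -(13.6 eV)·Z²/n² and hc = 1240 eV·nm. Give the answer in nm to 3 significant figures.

The Pfund series terminates on n_f = 5; the second line has n_i = 5+2 = 7.
ΔE = 54.40 × (1/5² − 1/7²) = 1.066 eV.
λ = 1240 / 1.066 = 1160 nm.

1160 nm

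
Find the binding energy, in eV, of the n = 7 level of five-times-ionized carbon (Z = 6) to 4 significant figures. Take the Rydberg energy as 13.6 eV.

9.992 eV

E_n = −13.6 Z²/n² = −489.6/n² eV for Z = 6.
E_7 = −489.6/49 = −9.992 eV, so ionization (to E = 0) requires 9.992 eV.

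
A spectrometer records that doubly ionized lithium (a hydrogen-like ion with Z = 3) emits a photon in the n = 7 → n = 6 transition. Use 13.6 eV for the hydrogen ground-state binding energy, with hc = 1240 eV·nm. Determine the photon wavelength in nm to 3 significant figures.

For Z = 3 the level energies scale as Z², so the effective Rydberg energy is 13.6 × 9 = 122.4 eV.
ΔE = 122.4 × (1/6² − 1/7²) = 122.4 × 0.007370 = 0.9020 eV.
λ = hc/ΔE = 1240 / 0.9020 = 1370 nm.

1370 nm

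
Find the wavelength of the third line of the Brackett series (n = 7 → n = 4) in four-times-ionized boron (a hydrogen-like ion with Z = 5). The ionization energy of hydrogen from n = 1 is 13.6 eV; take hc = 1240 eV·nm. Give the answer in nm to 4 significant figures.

The Brackett series terminates on n_f = 4; the third line has n_i = 4+3 = 7.
ΔE = 340.0 × (1/4² − 1/7²) = 14.31 eV.
λ = 1240 / 14.31 = 86.65 nm.

86.65 nm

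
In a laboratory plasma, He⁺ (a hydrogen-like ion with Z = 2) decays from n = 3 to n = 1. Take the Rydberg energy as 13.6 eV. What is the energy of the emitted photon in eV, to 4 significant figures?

The Bohr energies scale as Z², so for Z = 2: E_n = −54.40/n² eV.
E_3 = −54.40/9 = −6.044 eV and E_1 = −54.40/1 = −54.40 eV.
The photon energy is |E_3 − E_1| = 48.36 eV.

48.36 eV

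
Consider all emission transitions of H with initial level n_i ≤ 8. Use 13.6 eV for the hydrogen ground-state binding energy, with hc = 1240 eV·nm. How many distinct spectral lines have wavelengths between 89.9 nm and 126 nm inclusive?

7

Enumerate all n_i → n_f pairs with 1 ≤ n_f < n_i ≤ 8 and compute λ = 1240 / [13.6·1·(1/n_f² − 1/n_i²)].
Lines falling in [89.9, 126] nm: 8→1 (92.62 nm), 7→1 (93.08 nm), 6→1 (93.78 nm), 5→1 (94.98 nm), 4→1 (97.25 nm), 3→1 (102.6 nm), 2→1 (121.6 nm).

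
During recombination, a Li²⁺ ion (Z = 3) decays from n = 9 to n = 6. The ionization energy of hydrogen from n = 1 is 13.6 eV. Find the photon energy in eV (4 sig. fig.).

The Bohr energies scale as Z², so for Z = 3: E_n = −122.4/n² eV.
E_9 = −122.4/81 = −1.511 eV and E_6 = −122.4/36 = −3.400 eV.
The photon energy is |E_9 − E_6| = 1.889 eV.

1.889 eV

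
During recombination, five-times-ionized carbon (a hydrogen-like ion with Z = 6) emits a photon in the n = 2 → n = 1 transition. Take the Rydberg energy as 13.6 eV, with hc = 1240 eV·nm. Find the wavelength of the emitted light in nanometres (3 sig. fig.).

3.38 nm

For Z = 6 the level energies scale as Z², so the effective Rydberg energy is 13.6 × 36 = 489.6 eV.
ΔE = 489.6 × (1/1² − 1/2²) = 489.6 × 0.7500 = 367.2 eV.
λ = hc/ΔE = 1240 / 367.2 = 3.38 nm.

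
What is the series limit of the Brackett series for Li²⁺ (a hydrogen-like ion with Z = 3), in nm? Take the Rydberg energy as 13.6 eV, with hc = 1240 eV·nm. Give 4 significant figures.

162.1 nm

The Brackett series has lower level n_f = 4; the series limit corresponds to n_i → ∞.
ΔE_max = 13.6 × 9 / 4² = 7.650 eV.
λ_min = 1240 / 7.650 = 162.1 nm.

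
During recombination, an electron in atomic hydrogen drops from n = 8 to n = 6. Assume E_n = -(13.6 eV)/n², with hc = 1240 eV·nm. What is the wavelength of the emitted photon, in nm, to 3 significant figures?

ΔE = 13.60 × (1/6² − 1/8²) = 13.60 × 0.01215 = 0.1653 eV.
λ = hc/ΔE = 1240 / 0.1653 = 7500 nm.

7500 nm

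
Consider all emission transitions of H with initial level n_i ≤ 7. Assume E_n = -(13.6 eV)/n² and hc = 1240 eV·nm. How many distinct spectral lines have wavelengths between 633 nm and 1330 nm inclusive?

4

Enumerate all n_i → n_f pairs with 1 ≤ n_f < n_i ≤ 7 and compute λ = 1240 / [13.6·1·(1/n_f² − 1/n_i²)].
Lines falling in [633, 1330] nm: 3→2 (656.5 nm), 7→3 (1005 nm), 6→3 (1094 nm), 5→3 (1282 nm).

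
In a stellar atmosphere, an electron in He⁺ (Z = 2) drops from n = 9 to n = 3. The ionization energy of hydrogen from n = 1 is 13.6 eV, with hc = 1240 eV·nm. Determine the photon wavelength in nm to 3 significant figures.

For Z = 2 the level energies scale as Z², so the effective Rydberg energy is 13.6 × 4 = 54.40 eV.
ΔE = 54.40 × (1/3² − 1/9²) = 54.40 × 0.09877 = 5.373 eV.
λ = hc/ΔE = 1240 / 5.373 = 231 nm.

231 nm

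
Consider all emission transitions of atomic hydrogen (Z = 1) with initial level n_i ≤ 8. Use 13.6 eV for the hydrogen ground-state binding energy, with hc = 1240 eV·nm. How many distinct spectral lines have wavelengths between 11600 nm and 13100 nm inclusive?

1

Enumerate all n_i → n_f pairs with 1 ≤ n_f < n_i ≤ 8 and compute λ = 1240 / [13.6·1·(1/n_f² − 1/n_i²)].
Lines falling in [11600, 13100] nm: 7→6 (12370 nm).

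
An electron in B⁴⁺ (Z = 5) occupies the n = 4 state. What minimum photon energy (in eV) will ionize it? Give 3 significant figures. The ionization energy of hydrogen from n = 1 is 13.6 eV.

21.3 eV

E_n = −13.6 Z²/n² = −340.0/n² eV for Z = 5.
E_4 = −340.0/16 = −21.3 eV, so ionization (to E = 0) requires 21.3 eV.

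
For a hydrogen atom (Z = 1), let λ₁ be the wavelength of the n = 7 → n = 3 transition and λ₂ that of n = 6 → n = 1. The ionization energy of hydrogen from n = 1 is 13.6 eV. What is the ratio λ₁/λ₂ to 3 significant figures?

10.7

λ ∝ 1/ΔE ∝ 1/(1/n_f² − 1/n_i²), and the Z² and hc factors cancel in the ratio.
λ₁/λ₂ = (1/1² − 1/6²)/(1/3² − 1/7²) = 0.9722/0.09070 = 10.7.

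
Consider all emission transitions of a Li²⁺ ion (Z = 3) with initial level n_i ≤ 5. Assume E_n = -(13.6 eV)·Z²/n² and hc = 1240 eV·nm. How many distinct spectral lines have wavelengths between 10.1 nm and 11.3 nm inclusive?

2

Enumerate all n_i → n_f pairs with 1 ≤ n_f < n_i ≤ 5 and compute λ = 1240 / [13.6·9·(1/n_f² − 1/n_i²)].
Lines falling in [10.1, 11.3] nm: 5→1 (10.55 nm), 4→1 (10.81 nm).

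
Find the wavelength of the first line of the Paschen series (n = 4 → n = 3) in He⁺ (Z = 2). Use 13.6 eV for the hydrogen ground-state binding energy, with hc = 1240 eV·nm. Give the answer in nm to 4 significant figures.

The Paschen series terminates on n_f = 3; the first line has n_i = 3+1 = 4.
ΔE = 54.40 × (1/3² − 1/4²) = 2.644 eV.
λ = 1240 / 2.644 = 468.9 nm.

468.9 nm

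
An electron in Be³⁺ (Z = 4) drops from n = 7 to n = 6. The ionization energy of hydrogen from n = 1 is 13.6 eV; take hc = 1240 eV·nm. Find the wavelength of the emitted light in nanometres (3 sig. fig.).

For Z = 4 the level energies scale as Z², so the effective Rydberg energy is 13.6 × 16 = 217.6 eV.
ΔE = 217.6 × (1/6² − 1/7²) = 217.6 × 0.007370 = 1.604 eV.
λ = hc/ΔE = 1240 / 1.604 = 773 nm.

773 nm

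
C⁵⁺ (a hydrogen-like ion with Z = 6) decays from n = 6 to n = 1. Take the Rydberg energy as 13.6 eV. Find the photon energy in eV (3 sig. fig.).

The Bohr energies scale as Z², so for Z = 6: E_n = −489.6/n² eV.
E_6 = −489.6/36 = −13.60 eV and E_1 = −489.6/1 = −489.6 eV.
The photon energy is |E_6 − E_1| = 476 eV.

476 eV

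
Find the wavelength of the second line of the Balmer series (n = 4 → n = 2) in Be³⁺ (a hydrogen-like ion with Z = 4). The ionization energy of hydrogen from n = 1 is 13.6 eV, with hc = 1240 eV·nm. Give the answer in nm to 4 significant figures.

30.39 nm

The Balmer series terminates on n_f = 2; the second line has n_i = 2+2 = 4.
ΔE = 217.6 × (1/2² − 1/4²) = 40.80 eV.
λ = 1240 / 40.80 = 30.39 nm.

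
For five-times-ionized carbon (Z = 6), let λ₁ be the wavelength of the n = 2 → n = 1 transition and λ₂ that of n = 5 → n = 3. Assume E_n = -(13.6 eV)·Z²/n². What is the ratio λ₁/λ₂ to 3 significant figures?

0.0948

λ ∝ 1/ΔE ∝ 1/(1/n_f² − 1/n_i²), and the Z² and hc factors cancel in the ratio.
λ₁/λ₂ = (1/3² − 1/5²)/(1/1² − 1/2²) = 0.07111/0.7500 = 0.0948.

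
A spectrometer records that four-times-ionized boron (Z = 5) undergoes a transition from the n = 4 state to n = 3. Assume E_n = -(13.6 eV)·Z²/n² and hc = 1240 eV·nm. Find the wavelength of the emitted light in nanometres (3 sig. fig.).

For Z = 5 the level energies scale as Z², so the effective Rydberg energy is 13.6 × 25 = 340.0 eV.
ΔE = 340.0 × (1/3² − 1/4²) = 340.0 × 0.04861 = 16.53 eV.
λ = hc/ΔE = 1240 / 16.53 = 75.0 nm.

75.0 nm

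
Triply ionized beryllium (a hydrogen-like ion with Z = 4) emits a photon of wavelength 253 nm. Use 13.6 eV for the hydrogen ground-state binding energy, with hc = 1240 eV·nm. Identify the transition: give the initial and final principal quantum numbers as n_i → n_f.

n_i = 5, n_f = 4

The photon energy is ΔE = hc/λ = 1240 / 253 = 4.901 eV.
With Z = 4, ΔE = 217.6 × (1/n_f² − 1/n_i²), so 1/n_f² − 1/n_i² = 0.02252.
Trying n_f = 4 gives 1/n_i² = 0.03998, i.e. n_i ≈ 5; this pair matches.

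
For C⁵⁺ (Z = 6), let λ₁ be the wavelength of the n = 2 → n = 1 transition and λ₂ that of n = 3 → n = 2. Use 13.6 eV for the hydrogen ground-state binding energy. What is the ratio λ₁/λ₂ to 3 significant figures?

λ ∝ 1/ΔE ∝ 1/(1/n_f² − 1/n_i²), and the Z² and hc factors cancel in the ratio.
λ₁/λ₂ = (1/2² − 1/3²)/(1/1² − 1/2²) = 0.1389/0.7500 = 0.185.

0.185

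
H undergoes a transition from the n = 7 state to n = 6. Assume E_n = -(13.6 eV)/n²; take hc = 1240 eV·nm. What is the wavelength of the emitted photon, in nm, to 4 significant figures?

ΔE = 13.60 × (1/6² − 1/7²) = 13.60 × 0.007370 = 0.1002 eV.
λ = hc/ΔE = 1240 / 0.1002 = 12370 nm.

12370 nm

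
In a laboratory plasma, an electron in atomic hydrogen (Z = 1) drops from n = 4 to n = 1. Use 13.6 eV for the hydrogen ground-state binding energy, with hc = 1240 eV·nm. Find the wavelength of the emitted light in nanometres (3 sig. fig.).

ΔE = 13.60 × (1/1² − 1/4²) = 13.60 × 0.9375 = 12.75 eV.
λ = hc/ΔE = 1240 / 12.75 = 97.3 nm.
This line belongs to the Lyman series.

97.3 nm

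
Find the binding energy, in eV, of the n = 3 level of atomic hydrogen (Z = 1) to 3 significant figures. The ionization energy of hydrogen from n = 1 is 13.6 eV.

E_3 = −13.60/9 = −1.51 eV, so ionization (to E = 0) requires 1.51 eV.

1.51 eV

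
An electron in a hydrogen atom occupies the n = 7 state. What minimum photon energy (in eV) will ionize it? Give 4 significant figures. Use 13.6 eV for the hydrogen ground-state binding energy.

0.2776 eV

E_7 = −13.60/49 = −0.2776 eV, so ionization (to E = 0) requires 0.2776 eV.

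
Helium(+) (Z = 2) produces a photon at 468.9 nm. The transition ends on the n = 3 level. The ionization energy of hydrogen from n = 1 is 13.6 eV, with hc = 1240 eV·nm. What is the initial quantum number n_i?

n_i = 4

The photon energy is ΔE = hc/λ = 1240 / 468.9 = 2.644 eV.
With Z = 2, ΔE = 54.40 × (1/n_f² − 1/n_i²), so 1/n_f² − 1/n_i² = 0.04861.
With n_f = 3: 1/n_i² = 1/9 − 0.04861 = 0.06250, so n_i ≈ 4.00.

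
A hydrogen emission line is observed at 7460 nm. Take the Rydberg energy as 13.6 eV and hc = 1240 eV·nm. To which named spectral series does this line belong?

Pfund

ΔE = 1240/7460 = 0.1662 eV.
This matches 13.6 × (1/5² − 1/6²), so n_f = 5: the Pfund series.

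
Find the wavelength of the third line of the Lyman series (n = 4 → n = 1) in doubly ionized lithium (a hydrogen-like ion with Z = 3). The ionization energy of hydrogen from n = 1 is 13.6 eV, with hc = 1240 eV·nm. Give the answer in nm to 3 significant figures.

The Lyman series terminates on n_f = 1; the third line has n_i = 1+3 = 4.
ΔE = 122.4 × (1/1² − 1/4²) = 114.8 eV.
λ = 1240 / 114.8 = 10.8 nm.

10.8 nm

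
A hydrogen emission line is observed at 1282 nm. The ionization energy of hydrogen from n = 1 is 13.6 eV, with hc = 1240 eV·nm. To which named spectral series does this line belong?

Paschen

ΔE = 1240/1282 = 0.9672 eV.
This matches 13.6 × (1/3² − 1/5²), so n_f = 3: the Paschen series.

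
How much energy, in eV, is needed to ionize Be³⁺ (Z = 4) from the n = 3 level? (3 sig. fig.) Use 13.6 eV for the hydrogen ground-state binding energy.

24.2 eV

E_n = −13.6 Z²/n² = −217.6/n² eV for Z = 4.
E_3 = −217.6/9 = −24.2 eV, so ionization (to E = 0) requires 24.2 eV.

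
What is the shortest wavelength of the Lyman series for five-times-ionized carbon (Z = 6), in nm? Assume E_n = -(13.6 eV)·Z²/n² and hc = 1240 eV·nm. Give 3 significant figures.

2.53 nm

The Lyman series has lower level n_f = 1; the series limit corresponds to n_i → ∞.
ΔE_max = 13.6 × 36 / 1² = 489.6 eV.
λ_min = 1240 / 489.6 = 2.53 nm.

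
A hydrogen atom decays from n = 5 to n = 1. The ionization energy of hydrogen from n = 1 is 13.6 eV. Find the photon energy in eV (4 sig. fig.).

13.06 eV

E_5 = −13.60/25 = −0.5440 eV and E_1 = −13.60/1 = −13.60 eV.
The photon energy is |E_5 − E_1| = 13.06 eV.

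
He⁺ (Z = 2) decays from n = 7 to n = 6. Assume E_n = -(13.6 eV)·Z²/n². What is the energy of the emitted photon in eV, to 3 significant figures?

The Bohr energies scale as Z², so for Z = 2: E_n = −54.40/n² eV.
E_7 = −54.40/49 = −1.110 eV and E_6 = −54.40/36 = −1.511 eV.
The photon energy is |E_7 − E_6| = 0.401 eV.

0.401 eV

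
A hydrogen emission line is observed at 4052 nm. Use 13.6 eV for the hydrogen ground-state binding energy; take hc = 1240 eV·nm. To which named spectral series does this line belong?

Brackett

ΔE = 1240/4052 = 0.3060 eV.
This matches 13.6 × (1/4² − 1/5²), so n_f = 4: the Brackett series.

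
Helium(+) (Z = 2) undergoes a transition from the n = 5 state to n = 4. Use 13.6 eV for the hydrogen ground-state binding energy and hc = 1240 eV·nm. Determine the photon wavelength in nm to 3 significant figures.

1010 nm

For Z = 2 the level energies scale as Z², so the effective Rydberg energy is 13.6 × 4 = 54.40 eV.
ΔE = 54.40 × (1/4² − 1/5²) = 54.40 × 0.02250 = 1.224 eV.
λ = hc/ΔE = 1240 / 1.224 = 1010 nm.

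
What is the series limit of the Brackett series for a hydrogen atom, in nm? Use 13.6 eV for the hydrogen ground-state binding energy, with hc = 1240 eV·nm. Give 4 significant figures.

1459 nm

The Brackett series has lower level n_f = 4; the series limit corresponds to n_i → ∞.
ΔE_max = 13.6 × 1 / 4² = 0.8500 eV.
λ_min = 1240 / 0.8500 = 1459 nm.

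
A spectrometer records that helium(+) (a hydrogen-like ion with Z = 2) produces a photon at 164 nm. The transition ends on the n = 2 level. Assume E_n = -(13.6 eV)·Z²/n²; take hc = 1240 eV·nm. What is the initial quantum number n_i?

n_i = 3

The photon energy is ΔE = hc/λ = 1240 / 164 = 7.561 eV.
With Z = 2, ΔE = 54.40 × (1/n_f² − 1/n_i²), so 1/n_f² − 1/n_i² = 0.1390.
With n_f = 2: 1/n_i² = 1/4 − 0.1390 = 0.1110, so n_i ≈ 3.00.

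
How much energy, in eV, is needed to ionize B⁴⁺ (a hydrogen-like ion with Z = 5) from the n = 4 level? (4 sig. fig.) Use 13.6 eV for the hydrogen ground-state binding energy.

21.25 eV

E_n = −13.6 Z²/n² = −340.0/n² eV for Z = 5.
E_4 = −340.0/16 = −21.25 eV, so ionization (to E = 0) requires 21.25 eV.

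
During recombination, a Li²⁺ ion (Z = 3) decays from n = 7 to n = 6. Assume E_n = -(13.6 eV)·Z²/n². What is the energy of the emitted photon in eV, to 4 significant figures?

0.9020 eV

The Bohr energies scale as Z², so for Z = 3: E_n = −122.4/n² eV.
E_7 = −122.4/49 = −2.498 eV and E_6 = −122.4/36 = −3.400 eV.
The photon energy is |E_7 − E_6| = 0.9020 eV.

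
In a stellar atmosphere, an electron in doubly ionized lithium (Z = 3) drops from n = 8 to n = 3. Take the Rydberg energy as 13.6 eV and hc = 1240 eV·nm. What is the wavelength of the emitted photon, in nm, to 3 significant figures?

For Z = 3 the level energies scale as Z², so the effective Rydberg energy is 13.6 × 9 = 122.4 eV.
ΔE = 122.4 × (1/3² − 1/8²) = 122.4 × 0.09549 = 11.69 eV.
λ = hc/ΔE = 1240 / 11.69 = 106 nm.

106 nm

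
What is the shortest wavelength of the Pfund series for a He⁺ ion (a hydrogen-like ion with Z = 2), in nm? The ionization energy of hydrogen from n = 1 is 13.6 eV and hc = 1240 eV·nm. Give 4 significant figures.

569.9 nm

The Pfund series has lower level n_f = 5; the series limit corresponds to n_i → ∞.
ΔE_max = 13.6 × 4 / 5² = 2.176 eV.
λ_min = 1240 / 2.176 = 569.9 nm.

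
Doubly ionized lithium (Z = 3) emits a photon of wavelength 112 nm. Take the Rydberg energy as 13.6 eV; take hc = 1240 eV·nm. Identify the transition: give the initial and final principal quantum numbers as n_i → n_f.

The photon energy is ΔE = hc/λ = 1240 / 112 = 11.07 eV.
With Z = 3, ΔE = 122.4 × (1/n_f² − 1/n_i²), so 1/n_f² − 1/n_i² = 0.09045.
Trying n_f = 3 gives 1/n_i² = 0.02066, i.e. n_i ≈ 7; this pair matches.

n_i = 7, n_f = 3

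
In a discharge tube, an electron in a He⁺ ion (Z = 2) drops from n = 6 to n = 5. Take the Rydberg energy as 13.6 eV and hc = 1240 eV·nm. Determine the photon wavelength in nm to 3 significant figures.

For Z = 2 the level energies scale as Z², so the effective Rydberg energy is 13.6 × 4 = 54.40 eV.
ΔE = 54.40 × (1/5² − 1/6²) = 54.40 × 0.01222 = 0.6649 eV.
λ = hc/ΔE = 1240 / 0.6649 = 1860 nm.

1860 nm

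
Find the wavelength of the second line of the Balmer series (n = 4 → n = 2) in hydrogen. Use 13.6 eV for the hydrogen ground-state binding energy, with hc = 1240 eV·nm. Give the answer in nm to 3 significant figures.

The Balmer series terminates on n_f = 2; the second line has n_i = 2+2 = 4.
ΔE = 13.60 × (1/2² − 1/4²) = 2.550 eV.
λ = 1240 / 2.550 = 486 nm.

486 nm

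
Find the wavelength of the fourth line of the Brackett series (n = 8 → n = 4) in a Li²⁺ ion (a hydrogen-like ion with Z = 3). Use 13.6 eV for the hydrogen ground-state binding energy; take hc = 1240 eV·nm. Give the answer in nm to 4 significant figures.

The Brackett series terminates on n_f = 4; the fourth line has n_i = 4+4 = 8.
ΔE = 122.4 × (1/4² − 1/8²) = 5.738 eV.
λ = 1240 / 5.738 = 216.1 nm.

216.1 nm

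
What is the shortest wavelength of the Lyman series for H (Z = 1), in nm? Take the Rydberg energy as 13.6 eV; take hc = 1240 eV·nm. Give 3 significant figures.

The Lyman series has lower level n_f = 1; the series limit corresponds to n_i → ∞.
ΔE_max = 13.6 × 1 / 1² = 13.60 eV.
λ_min = 1240 / 13.60 = 91.2 nm.

91.2 nm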